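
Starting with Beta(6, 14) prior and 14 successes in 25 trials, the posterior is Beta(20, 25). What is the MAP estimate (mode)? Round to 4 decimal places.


The mode of Beta(a, b) when a > 1 and b > 1 is (a-1)/(a+b-2)
= (20 - 1) / (20 + 25 - 2)
= 19 / 43
= 0.4419

0.4419


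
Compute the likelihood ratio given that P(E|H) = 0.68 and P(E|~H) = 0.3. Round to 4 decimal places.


LR = P(E|H) / P(E|~H)
= 0.68 / 0.3 = 2.2667

2.2667


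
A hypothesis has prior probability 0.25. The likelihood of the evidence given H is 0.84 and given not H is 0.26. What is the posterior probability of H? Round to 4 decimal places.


Using Bayes' theorem:
P(E) = 0.25 * 0.84 + 0.75 * 0.26
P(E) = 0.405
P(H|E) = (0.25 * 0.84) / 0.405 = 0.5185

0.5185


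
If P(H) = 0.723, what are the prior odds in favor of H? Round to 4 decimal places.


Prior odds = P(H) / (1 - P(H))
= 0.723 / 0.277
= 2.6101

2.6101


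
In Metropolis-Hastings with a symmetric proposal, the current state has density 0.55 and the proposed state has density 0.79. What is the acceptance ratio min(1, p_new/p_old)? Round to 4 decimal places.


Ratio = p_new / p_old = 0.79 / 0.55 = 1.4364
Acceptance = min(1, 1.4364) = 1.0

1.0


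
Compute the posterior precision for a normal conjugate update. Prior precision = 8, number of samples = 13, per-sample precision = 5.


tau_post = tau_0 + n * tau
= 8 + 13 * 5 = 73

73


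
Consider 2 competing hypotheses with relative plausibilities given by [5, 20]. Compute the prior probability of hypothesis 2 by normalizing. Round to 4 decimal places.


Sum of weights = 5 + 20 = 25
Normalized prior for H2 = 20 / 25
= 0.8

0.8


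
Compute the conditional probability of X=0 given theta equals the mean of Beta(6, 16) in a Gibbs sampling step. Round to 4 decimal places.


Mean of Beta(6, 16) = 0.2727
P(X=0 | theta=0.2727) = 0.7273

0.7273


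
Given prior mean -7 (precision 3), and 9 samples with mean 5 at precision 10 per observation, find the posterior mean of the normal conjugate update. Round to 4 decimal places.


The posterior mean is a precision-weighted average of prior and data.
Post. prec. = 3 + 90 = 93
Post. mean = (-21 + 450)/93 = 429/93 = 4.6129

4.6129


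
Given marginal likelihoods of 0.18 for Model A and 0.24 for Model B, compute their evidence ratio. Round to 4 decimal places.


Ratio = ML(A) / ML(B) = 0.18/0.24
= 0.75

0.75


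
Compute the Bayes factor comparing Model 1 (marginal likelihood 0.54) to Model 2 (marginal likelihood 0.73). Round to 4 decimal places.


BF12 = marginal likelihood of M1 / marginal likelihood of M2
= 0.54/0.73
= 0.7397

0.7397


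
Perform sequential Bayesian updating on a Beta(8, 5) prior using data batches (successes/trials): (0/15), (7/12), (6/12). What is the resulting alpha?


Accumulate successes: 13
Posterior alpha = prior alpha + sum of successes
= 8 + 13 = 21

21


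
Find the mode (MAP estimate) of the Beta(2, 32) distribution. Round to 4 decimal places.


For Beta(a,b) with a,b > 1:
Mode = (a-1)/(a+b-2) = (2-1)/(34-2)
= 1/32 = 0.0312

0.0312


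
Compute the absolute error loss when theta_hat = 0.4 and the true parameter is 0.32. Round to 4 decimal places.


L = |theta_hat - theta_true|
= |0.4 - 0.32| = 0.08

0.08


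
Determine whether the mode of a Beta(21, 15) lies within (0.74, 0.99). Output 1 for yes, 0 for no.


First find the mode: (a-1)/(a+b-2) = 0.5882
Is 0.5882 in (0.74, 0.99)? 0

0


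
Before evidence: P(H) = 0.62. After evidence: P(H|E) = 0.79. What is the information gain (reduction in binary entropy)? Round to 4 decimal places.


Prior entropy = 0.958
Posterior entropy = 0.7415
Information gain = 0.958 - 0.7415 = 0.2166

0.2166


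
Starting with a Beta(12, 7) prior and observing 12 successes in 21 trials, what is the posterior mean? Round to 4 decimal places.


Posterior parameters: alpha = 12 + 12 = 24
beta = 7 + 9 = 16
Posterior mean = alpha / (alpha + beta) = 24 / 40
= 0.6

0.6


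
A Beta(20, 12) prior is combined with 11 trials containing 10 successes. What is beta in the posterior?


In conjugate updating:
beta_posterior = beta_prior + (n - k)
= 12 + (11 - 10)
= 12 + 1 = 13

13


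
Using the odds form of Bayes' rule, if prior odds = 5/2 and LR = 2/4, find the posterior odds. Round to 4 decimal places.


Bayes' rule in odds form: posterior odds = prior odds * LR
= (5 * 2) / (2 * 4)
= 10/8 = 1.25

1.25


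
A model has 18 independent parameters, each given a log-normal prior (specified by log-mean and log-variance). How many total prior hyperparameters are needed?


Each log-normal prior needs 2 hyperparameters (log-mean and log-variance).
Total = 2 * 18 = 36

36


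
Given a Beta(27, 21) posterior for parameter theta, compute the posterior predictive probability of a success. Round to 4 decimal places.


For a Beta-Bernoulli model, the predictive probability is the mean:
P(success) = 27/(27+21) = 27/48 = 0.5625

0.5625


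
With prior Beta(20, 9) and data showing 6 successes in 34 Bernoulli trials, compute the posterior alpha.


Conjugate update: alpha_posterior = alpha_prior + k
= 20 + 6 = 26

26


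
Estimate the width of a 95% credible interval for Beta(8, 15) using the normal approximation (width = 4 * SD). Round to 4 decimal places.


For Beta(a,b): Var = ab/((a+b)^2(a+b+1))
Var = 0.0095, SD = 0.0972
Approximate 95% CI width = 4 * 0.0972 = 0.3889

0.3889


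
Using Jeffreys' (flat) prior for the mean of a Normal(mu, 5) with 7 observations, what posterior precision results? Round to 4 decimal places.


Flat prior means prior precision is 0.
Posterior precision = n / sigma^2 = 7/5 = 1.4

1.4


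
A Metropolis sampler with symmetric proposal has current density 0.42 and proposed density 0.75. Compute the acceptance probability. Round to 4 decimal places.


For symmetric proposals, acceptance = min(1, pi(x*)/pi(x))
= min(1, 0.75/0.42)
= min(1, 1.7857) = 1.0

1.0


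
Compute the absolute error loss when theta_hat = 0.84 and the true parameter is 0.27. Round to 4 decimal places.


L = |theta_hat - theta_true|
= |0.84 - 0.27| = 0.57

0.57


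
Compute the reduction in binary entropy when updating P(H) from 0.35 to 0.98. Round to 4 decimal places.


H_before = -p*log2(p) - (1-p)*log2(1-p) for p=0.35: 0.9341
H_after for p=0.98: 0.1414
Reduction = 0.9341 - 0.1414 = 0.7926

0.7926


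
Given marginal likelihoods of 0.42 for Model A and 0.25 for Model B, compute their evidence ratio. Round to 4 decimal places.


Ratio = ML(A) / ML(B) = 0.42/0.25
= 1.68

1.68


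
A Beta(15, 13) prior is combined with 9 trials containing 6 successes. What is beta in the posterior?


In conjugate updating:
beta_posterior = beta_prior + (n - k)
= 13 + (9 - 6)
= 13 + 3 = 16

16


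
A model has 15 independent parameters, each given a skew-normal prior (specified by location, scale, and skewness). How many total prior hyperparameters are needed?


Each skew-normal prior needs 3 hyperparameters (location, scale, and skewness).
Total = 3 * 15 = 45

45


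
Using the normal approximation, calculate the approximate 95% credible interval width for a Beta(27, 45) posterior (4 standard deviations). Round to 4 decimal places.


Var(Beta) = 27*45/(72^2 * 73) = 0.0032
SD = 0.0567
Width ~ 4*SD = 0.2266

0.2266


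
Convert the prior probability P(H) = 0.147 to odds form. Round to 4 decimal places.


P(not H) = 1 - 0.147 = 0.853
Odds = 0.147 / 0.853 = 0.1723

0.1723


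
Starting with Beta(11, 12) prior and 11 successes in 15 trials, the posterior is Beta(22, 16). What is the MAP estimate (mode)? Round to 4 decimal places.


The mode of Beta(a, b) when a > 1 and b > 1 is (a-1)/(a+b-2)
= (22 - 1) / (22 + 16 - 2)
= 21 / 36
= 0.5833

0.5833


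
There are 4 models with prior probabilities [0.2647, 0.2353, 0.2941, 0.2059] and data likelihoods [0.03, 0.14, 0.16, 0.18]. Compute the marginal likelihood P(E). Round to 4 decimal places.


P(E) = sum over models of P(M_i) * P(E|M_i)
= 0.2647*0.03 + 0.2353*0.14 + 0.2941*0.16 + 0.2059*0.18
= 0.125

0.125


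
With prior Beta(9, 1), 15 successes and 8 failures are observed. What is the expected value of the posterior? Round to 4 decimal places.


Posterior = Beta(24, 9)
E[theta] = alpha/(alpha+beta)
= 24/33 = 0.7273

0.7273


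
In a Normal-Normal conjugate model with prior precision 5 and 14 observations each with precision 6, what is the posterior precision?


Posterior precision = prior precision + n * observation precision
= 5 + 14 * 6
= 5 + 84 = 89

89


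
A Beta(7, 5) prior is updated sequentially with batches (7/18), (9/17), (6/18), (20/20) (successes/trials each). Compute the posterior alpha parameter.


Sequential conjugate updating is equivalent to a single batch update.
Total successes across all batches = 42
alpha_posterior = alpha_prior + total_successes = 7 + 42
= 49

49


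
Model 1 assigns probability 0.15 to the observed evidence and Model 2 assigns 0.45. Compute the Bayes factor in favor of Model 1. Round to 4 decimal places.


BF = P(data|M1) / P(data|M2)
= 0.15 / 0.45 = 0.3333

0.3333


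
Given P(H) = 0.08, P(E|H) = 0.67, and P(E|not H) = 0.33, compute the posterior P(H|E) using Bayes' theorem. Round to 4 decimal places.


By Bayes' theorem: P(H|E) = P(E|H)*P(H) / P(E)
P(E) = P(E|H)*P(H) + P(E|not H)*P(not H)
P(E) = 0.67*0.08 + 0.33*0.92 = 0.3572
P(H|E) = 0.67*0.08 / 0.3572 = 0.1501

0.1501


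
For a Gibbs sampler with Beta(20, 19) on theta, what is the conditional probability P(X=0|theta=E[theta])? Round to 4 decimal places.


E[theta] = 20/(20+19) = 0.5128
P(X=0|theta) = 1 - theta = 0.4872

0.4872


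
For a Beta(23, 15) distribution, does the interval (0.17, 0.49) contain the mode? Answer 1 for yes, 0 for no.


Mode of Beta(a,b) = (a-1)/(a+b-2)
= (23-1)/(23+15-2) = 0.6111
Check: 0.17 <= 0.6111 <= 0.49?
Result: 0

0


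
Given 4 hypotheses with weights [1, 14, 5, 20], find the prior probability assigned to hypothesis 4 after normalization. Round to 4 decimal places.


To normalize, divide each weight by the sum of all weights.
Sum = 40
Prior(H4) = 20/40 = 0.5

0.5


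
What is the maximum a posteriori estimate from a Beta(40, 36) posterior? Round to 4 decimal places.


The MAP estimate equals the mode of the distribution.
Mode of Beta(a,b) = (a-1)/(a+b-2)
= 39/74
= 0.527

0.527


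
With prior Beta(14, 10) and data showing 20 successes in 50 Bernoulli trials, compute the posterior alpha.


Conjugate update: alpha_posterior = alpha_prior + k
= 14 + 20 = 34

34


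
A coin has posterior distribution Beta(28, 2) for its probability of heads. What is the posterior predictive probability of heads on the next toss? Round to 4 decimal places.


Posterior predictive = E[theta] = alpha/(alpha+beta)
= 28/30
= 0.9333

0.9333


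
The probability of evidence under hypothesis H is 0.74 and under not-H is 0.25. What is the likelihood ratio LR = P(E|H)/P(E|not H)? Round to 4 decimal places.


LR = 0.74 / 0.25
= 2.96

2.96


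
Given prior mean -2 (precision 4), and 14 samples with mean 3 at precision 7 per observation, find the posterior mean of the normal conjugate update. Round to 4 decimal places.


The posterior mean is a precision-weighted average of prior and data.
Post. prec. = 4 + 98 = 102
Post. mean = (-8 + 294)/102 = 286/102 = 2.8039

2.8039


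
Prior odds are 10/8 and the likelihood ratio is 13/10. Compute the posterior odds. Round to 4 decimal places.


Posterior odds = prior odds * likelihood ratio
= (10/8) * (13/10)
= 130 / 80
= 1.625

1.625


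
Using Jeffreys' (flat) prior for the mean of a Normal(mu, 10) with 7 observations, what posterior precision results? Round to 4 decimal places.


Flat prior means prior precision is 0.
Posterior precision = n / sigma^2 = 7/10 = 0.7

0.7


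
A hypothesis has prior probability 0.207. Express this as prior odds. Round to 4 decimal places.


Odds = P(H) / P(not H) = 0.207 / 0.793
= 0.261

0.261


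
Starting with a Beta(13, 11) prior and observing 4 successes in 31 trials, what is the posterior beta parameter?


Posterior beta = prior beta + failures
Failures = 31 - 4 = 27
beta_post = 11 + 27 = 38

38


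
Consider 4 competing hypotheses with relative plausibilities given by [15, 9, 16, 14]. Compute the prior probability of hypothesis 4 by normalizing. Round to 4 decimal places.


Sum of weights = 15 + 9 + 16 + 14 = 54
Normalized prior for H4 = 14 / 54
= 0.2593

0.2593


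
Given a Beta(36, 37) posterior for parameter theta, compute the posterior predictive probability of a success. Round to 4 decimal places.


For a Beta-Bernoulli model, the predictive probability is the mean:
P(success) = 36/(36+37) = 36/73 = 0.4932

0.4932


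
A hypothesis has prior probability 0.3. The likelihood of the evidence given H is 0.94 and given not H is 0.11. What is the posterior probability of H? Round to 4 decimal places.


Using Bayes' theorem:
P(E) = 0.3 * 0.94 + 0.7 * 0.11
P(E) = 0.359
P(H|E) = (0.3 * 0.94) / 0.359 = 0.7855

0.7855


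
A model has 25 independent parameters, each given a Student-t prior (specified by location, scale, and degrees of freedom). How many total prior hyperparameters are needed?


Each Student-t prior needs 3 hyperparameters (location, scale, and degrees of freedom).
Total = 3 * 25 = 75

75


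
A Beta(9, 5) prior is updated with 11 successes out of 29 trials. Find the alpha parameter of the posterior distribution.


In the Beta-Binomial conjugate update:
alpha_post = alpha_prior + successes
= 9 + 11
= 20

20


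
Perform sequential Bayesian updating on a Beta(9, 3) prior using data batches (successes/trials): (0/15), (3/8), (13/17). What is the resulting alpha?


Accumulate successes: 16
Posterior alpha = prior alpha + sum of successes
= 9 + 16 = 25

25


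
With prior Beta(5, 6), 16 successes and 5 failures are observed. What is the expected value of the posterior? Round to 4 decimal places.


Posterior = Beta(21, 11)
E[theta] = alpha/(alpha+beta)
= 21/32 = 0.6562

0.6562


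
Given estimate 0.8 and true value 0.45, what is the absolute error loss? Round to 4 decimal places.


Absolute error = |estimate - true|
= |0.35| = 0.35

0.35


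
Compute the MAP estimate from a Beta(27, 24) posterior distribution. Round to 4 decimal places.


MAP = mode of Beta distribution
= (alpha - 1)/(alpha + beta - 2)
= (27-1)/(27+24-2)
= 26/49 = 0.5306

0.5306


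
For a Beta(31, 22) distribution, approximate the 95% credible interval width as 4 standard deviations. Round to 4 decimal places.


Variance of Beta(a,b) = ab / ((a+b)^2 * (a+b+1))
= 31*22 / ((53)^2 * 54)
= 0.0045
SD = sqrt(0.0045) = 0.0671
Width = 4 * SD = 0.2682

0.2682


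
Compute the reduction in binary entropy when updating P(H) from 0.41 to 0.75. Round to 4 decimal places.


H_before = -p*log2(p) - (1-p)*log2(1-p) for p=0.41: 0.9765
H_after for p=0.75: 0.8113
Reduction = 0.9765 - 0.8113 = 0.1652

0.1652


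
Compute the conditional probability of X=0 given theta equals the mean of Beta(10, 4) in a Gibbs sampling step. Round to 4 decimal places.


Mean of Beta(10, 4) = 0.7143
P(X=0 | theta=0.7143) = 0.2857

0.2857


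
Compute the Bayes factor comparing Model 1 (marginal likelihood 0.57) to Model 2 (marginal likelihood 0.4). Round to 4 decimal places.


BF12 = marginal likelihood of M1 / marginal likelihood of M2
= 0.57/0.4
= 1.425

1.425


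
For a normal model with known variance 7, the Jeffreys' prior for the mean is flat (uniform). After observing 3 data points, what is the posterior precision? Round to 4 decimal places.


Jeffreys' prior for normal mean (known variance) is flat.
Prior precision = 0.
Posterior precision = prior_prec + n/sigma^2 = 0 + 3/7
= 0.4286

0.4286


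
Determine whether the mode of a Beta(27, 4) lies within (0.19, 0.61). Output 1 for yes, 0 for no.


First find the mode: (a-1)/(a+b-2) = 0.8966
Is 0.8966 in (0.19, 0.61)? 0

0


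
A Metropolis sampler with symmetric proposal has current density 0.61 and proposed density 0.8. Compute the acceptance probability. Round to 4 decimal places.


For symmetric proposals, acceptance = min(1, pi(x*)/pi(x))
= min(1, 0.8/0.61)
= min(1, 1.3115) = 1.0

1.0


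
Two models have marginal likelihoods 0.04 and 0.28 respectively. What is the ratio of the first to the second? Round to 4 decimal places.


Evidence ratio = 0.04 / 0.28
= 0.1429

0.1429


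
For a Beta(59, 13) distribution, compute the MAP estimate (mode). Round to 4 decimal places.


MAP = mode = (a-1)/(a+b-2)
= (59-1)/(59+13-2)
= 58/70 = 0.8286

0.8286


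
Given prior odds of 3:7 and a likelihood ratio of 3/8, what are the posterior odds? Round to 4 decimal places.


Posterior odds = prior odds * LR
Prior odds = 3/7 = 0.4286
LR = 3/8 = 0.375
Posterior odds = 0.4286 * 0.375 = 0.1607

0.1607


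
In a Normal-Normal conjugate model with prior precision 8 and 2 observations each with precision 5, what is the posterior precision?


Posterior precision = prior precision + n * observation precision
= 8 + 2 * 5
= 8 + 10 = 18

18


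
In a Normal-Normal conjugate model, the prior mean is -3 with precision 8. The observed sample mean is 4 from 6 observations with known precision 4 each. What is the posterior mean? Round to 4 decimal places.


Posterior precision = tau0 + n*tau = 8 + 6*4 = 32
Posterior mean = (tau0*mu0 + n*tau*xbar) / posterior_precision
= (8*-3 + 6*4*4) / 32
= 72 / 32 = 2.25

2.25


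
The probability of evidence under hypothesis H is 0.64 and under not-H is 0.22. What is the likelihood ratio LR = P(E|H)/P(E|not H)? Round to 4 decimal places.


LR = 0.64 / 0.22
= 2.9091

2.9091


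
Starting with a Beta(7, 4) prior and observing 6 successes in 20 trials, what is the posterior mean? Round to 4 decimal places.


Posterior parameters: alpha = 7 + 6 = 13
beta = 4 + 14 = 18
Posterior mean = alpha / (alpha + beta) = 13 / 31
= 0.4194

0.4194


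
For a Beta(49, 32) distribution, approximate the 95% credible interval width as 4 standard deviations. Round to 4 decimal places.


Variance of Beta(a,b) = ab / ((a+b)^2 * (a+b+1))
= 49*32 / ((81)^2 * 82)
= 0.0029
SD = sqrt(0.0029) = 0.054
Width = 4 * SD = 0.2159

0.2159


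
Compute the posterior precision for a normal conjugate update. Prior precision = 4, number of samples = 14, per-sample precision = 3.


tau_post = tau_0 + n * tau
= 4 + 14 * 3 = 46

46


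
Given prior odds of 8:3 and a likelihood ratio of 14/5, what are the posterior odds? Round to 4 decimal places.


Posterior odds = prior odds * LR
Prior odds = 8/3 = 2.6667
LR = 14/5 = 2.8
Posterior odds = 2.6667 * 2.8 = 7.4667

7.4667


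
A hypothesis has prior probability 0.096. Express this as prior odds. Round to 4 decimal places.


Odds = P(H) / P(not H) = 0.096 / 0.904
= 0.1062

0.1062


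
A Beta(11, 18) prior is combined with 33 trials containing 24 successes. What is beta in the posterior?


In conjugate updating:
beta_posterior = beta_prior + (n - k)
= 18 + (33 - 24)
= 18 + 9 = 27

27


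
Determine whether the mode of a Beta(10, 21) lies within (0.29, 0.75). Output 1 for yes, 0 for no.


First find the mode: (a-1)/(a+b-2) = 0.3103
Is 0.3103 in (0.29, 0.75)? 1

1


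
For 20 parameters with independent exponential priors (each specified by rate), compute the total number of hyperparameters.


A exponential prior has 1 hyperparameter per parameter.
Total = 20 * 1 = 20

20


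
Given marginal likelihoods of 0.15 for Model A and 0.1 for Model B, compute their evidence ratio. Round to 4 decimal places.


Ratio = ML(A) / ML(B) = 0.15/0.1
= 1.5

1.5


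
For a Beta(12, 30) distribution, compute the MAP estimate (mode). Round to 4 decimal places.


MAP = mode = (a-1)/(a+b-2)
= (12-1)/(12+30-2)
= 11/40 = 0.275

0.275


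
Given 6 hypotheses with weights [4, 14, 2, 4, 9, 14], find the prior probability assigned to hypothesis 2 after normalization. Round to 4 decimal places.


To normalize, divide each weight by the sum of all weights.
Sum = 47
Prior(H2) = 14/47 = 0.2979

0.2979


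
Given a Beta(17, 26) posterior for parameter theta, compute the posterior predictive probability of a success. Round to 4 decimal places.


For a Beta-Bernoulli model, the predictive probability is the mean:
P(success) = 17/(17+26) = 17/43 = 0.3953

0.3953


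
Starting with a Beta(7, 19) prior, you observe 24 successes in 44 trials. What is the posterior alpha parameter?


For a Beta-Binomial conjugate model:
Posterior alpha = prior alpha + number of successes
= 7 + 24 = 31

31


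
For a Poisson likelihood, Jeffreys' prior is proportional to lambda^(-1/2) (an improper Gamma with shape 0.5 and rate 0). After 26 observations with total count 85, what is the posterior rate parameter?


Jeffreys' prior for Poisson is proportional to lambda^(-1/2).
Posterior is Gamma(0.5 + S, 0 + n) = Gamma(0.5 + 85, 26).
Posterior rate = 0 + n = 26

26.0


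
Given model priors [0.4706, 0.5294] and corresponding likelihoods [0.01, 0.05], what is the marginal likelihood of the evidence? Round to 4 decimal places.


P(E) = sum_i P(M_i) P(E|M_i)
= 0.0047 + 0.0265
= 0.0312

0.0312


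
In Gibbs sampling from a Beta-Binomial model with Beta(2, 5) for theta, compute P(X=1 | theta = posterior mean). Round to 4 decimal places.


Posterior mean = alpha/(alpha+beta) = 2/7 = 0.2857
P(X=1|theta=mean) = theta = 0.2857

0.2857


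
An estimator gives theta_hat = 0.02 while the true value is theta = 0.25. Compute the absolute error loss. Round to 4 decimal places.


The absolute error loss is |theta_hat - theta|
= |0.02 - 0.25|
= 0.23

0.23


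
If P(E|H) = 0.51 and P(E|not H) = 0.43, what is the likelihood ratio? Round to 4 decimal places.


Likelihood ratio = P(E|H) / P(E|not H)
= 0.51 / 0.43
= 1.186

1.186


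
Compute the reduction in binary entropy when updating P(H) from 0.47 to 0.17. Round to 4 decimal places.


H_before = -p*log2(p) - (1-p)*log2(1-p) for p=0.47: 0.9974
H_after for p=0.17: 0.6577
Reduction = 0.9974 - 0.6577 = 0.3397

0.3397


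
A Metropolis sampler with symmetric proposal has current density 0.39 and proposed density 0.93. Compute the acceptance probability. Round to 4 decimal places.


For symmetric proposals, acceptance = min(1, pi(x*)/pi(x))
= min(1, 0.93/0.39)
= min(1, 2.3846) = 1.0

1.0


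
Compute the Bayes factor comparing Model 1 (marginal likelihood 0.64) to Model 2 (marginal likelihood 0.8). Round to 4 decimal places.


BF12 = marginal likelihood of M1 / marginal likelihood of M2
= 0.64/0.8
= 0.8

0.8


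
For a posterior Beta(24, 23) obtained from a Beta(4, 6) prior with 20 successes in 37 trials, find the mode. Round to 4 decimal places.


Mode = (alpha - 1) / (alpha + beta - 2)
= 23 / 45
= 0.5111

0.5111


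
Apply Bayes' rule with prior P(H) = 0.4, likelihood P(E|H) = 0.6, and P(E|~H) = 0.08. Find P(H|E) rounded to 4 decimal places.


Step 1: Compute marginal P(E) = P(E|H)P(H) + P(E|~H)P(~H)
= 0.6*0.4 + 0.08*0.6 = 0.288
Step 2: P(H|E) = P(E|H)P(H)/P(E) = 0.24/0.288
= 0.8333

0.8333


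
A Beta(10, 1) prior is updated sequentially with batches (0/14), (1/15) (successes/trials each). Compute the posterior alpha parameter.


Sequential conjugate updating is equivalent to a single batch update.
Total successes across all batches = 1
alpha_posterior = alpha_prior + total_successes = 10 + 1
= 11

11


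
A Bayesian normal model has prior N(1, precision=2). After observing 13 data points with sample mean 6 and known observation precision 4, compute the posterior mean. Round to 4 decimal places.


Posterior mean = (prior_precision * prior_mean + n * data_precision * data_mean) / (prior_precision + n * data_precision)
Numerator = 2*1 + 13*4*6 = 314
Denominator = 2 + 13*4 = 54
Posterior mean = 5.8148

5.8148


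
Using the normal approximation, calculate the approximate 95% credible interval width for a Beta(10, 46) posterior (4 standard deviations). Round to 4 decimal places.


Var(Beta) = 10*46/(56^2 * 57) = 0.0026
SD = 0.0507
Width ~ 4*SD = 0.2029

0.2029


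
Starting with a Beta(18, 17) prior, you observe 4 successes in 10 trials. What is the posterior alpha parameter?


For a Beta-Binomial conjugate model:
Posterior alpha = prior alpha + number of successes
= 18 + 4 = 22

22


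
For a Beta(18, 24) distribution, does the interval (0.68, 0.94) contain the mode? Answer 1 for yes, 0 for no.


Mode of Beta(a,b) = (a-1)/(a+b-2)
= (18-1)/(18+24-2) = 0.425
Check: 0.68 <= 0.425 <= 0.94?
Result: 0

0


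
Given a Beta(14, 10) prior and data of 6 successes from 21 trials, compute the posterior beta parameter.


Number of failures = 21 - 6 = 15
Posterior beta = 10 + 15 = 25

25


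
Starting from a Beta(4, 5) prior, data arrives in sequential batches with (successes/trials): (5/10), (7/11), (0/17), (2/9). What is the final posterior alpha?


In sequential Bayesian updating, we sum all successes.
Total successes = 14
Final alpha = 4 + 14 = 18

18


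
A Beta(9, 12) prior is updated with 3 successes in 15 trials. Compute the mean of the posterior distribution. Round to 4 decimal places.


After update: Beta(12, 24)
Mean = 12 / (12 + 24) = 12 / 36
= 0.3333

0.3333


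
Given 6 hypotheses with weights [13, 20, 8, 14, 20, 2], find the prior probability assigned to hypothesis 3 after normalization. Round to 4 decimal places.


To normalize, divide each weight by the sum of all weights.
Sum = 77
Prior(H3) = 8/77 = 0.1039

0.1039


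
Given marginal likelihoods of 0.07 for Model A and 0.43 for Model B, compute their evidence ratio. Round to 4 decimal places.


Ratio = ML(A) / ML(B) = 0.07/0.43
= 0.1628

0.1628


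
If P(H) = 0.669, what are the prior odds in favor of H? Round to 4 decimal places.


Prior odds = P(H) / (1 - P(H))
= 0.669 / 0.331
= 2.0211

2.0211


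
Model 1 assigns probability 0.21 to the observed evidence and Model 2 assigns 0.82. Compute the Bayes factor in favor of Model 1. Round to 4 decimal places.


BF = P(data|M1) / P(data|M2)
= 0.21 / 0.82 = 0.2561

0.2561


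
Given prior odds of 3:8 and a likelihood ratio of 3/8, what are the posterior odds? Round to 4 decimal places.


Posterior odds = prior odds * LR
Prior odds = 3/8 = 0.375
LR = 3/8 = 0.375
Posterior odds = 0.375 * 0.375 = 0.1406

0.1406


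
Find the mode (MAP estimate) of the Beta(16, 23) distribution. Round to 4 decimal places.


For Beta(a,b) with a,b > 1:
Mode = (a-1)/(a+b-2) = (16-1)/(39-2)
= 15/37 = 0.4054

0.4054


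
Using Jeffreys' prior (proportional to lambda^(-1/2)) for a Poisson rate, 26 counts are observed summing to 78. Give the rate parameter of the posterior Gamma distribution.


Conjugate update: Gamma(prior_shape + S, prior_rate + n).
Prior shape = 0.5, prior rate = 0.
Posterior rate = 0 + n = 26

26.0


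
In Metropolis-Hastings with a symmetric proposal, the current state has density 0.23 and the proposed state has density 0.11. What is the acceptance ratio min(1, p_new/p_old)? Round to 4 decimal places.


Ratio = p_new / p_old = 0.11 / 0.23 = 0.4783
Acceptance = min(1, 0.4783) = 0.4783

0.4783


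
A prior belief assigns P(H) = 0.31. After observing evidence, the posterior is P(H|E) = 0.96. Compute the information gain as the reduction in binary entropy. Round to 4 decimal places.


H(prior) = -0.31*log2(0.31) - 0.69*log2(0.69)
= 0.8932
H(post) = -0.96*log2(0.96) - 0.04*log2(0.04)
= 0.2423
IG = 0.8932 - 0.2423 = 0.6509

0.6509


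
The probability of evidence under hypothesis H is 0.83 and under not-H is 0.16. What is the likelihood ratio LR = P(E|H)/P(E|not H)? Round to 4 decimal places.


LR = 0.83 / 0.16
= 5.1875

5.1875


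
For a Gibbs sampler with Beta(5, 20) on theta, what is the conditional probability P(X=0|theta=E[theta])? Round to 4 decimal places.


E[theta] = 5/(5+20) = 0.2
P(X=0|theta) = 1 - theta = 0.8

0.8


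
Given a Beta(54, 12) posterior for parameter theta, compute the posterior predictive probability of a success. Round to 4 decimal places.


For a Beta-Bernoulli model, the predictive probability is the mean:
P(success) = 54/(54+12) = 54/66 = 0.8182

0.8182


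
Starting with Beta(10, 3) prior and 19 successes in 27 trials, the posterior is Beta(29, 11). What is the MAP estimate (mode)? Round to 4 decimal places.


The mode of Beta(a, b) when a > 1 and b > 1 is (a-1)/(a+b-2)
= (29 - 1) / (29 + 11 - 2)
= 28 / 38
= 0.7368

0.7368


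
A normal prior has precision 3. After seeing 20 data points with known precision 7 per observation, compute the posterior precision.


In the conjugate normal model, precisions add:
tau_posterior = tau_prior + n * tau_data
= 3 + 20*7 = 143

143


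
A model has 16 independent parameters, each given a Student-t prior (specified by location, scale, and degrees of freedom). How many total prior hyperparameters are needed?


Each Student-t prior needs 3 hyperparameters (location, scale, and degrees of freedom).
Total = 3 * 16 = 48

48


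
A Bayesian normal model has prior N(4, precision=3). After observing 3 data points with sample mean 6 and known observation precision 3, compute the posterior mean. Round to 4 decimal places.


Posterior mean = (prior_precision * prior_mean + n * data_precision * data_mean) / (prior_precision + n * data_precision)
Numerator = 3*4 + 3*3*6 = 66
Denominator = 3 + 3*3 = 12
Posterior mean = 5.5

5.5


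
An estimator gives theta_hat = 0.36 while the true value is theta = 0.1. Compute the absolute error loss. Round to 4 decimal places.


The absolute error loss is |theta_hat - theta|
= |0.36 - 0.1|
= 0.26

0.26


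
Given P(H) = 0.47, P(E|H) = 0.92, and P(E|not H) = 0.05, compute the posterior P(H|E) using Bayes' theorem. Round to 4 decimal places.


By Bayes' theorem: P(H|E) = P(E|H)*P(H) / P(E)
P(E) = P(E|H)*P(H) + P(E|not H)*P(not H)
P(E) = 0.92*0.47 + 0.05*0.53 = 0.4589
P(H|E) = 0.92*0.47 / 0.4589 = 0.9423

0.9423


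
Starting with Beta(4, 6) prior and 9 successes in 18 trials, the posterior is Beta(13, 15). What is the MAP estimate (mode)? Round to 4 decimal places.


The mode of Beta(a, b) when a > 1 and b > 1 is (a-1)/(a+b-2)
= (13 - 1) / (13 + 15 - 2)
= 12 / 26
= 0.4615

0.4615


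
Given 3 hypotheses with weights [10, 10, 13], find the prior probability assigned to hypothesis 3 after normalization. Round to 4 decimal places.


To normalize, divide each weight by the sum of all weights.
Sum = 33
Prior(H3) = 13/33 = 0.3939

0.3939


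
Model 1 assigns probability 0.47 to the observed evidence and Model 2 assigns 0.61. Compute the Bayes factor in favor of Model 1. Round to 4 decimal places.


BF = P(data|M1) / P(data|M2)
= 0.47 / 0.61 = 0.7705

0.7705


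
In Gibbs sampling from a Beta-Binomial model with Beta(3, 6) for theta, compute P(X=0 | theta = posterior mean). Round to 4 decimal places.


Posterior mean = alpha/(alpha+beta) = 3/9 = 0.3333
P(X=0|theta=mean) = 1 - theta = 0.6667

0.6667


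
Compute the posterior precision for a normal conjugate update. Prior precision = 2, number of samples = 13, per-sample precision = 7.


tau_post = tau_0 + n * tau
= 2 + 13 * 7 = 93

93


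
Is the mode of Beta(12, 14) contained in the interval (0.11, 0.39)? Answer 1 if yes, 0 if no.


Mode = (a-1)/(a+b-2) = 11/24 = 0.4583
Interval: (0.11, 0.39)
Contains mode? 0

0


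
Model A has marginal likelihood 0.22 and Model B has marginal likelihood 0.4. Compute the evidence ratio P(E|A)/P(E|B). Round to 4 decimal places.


Evidence ratio = P(E|A) / P(E|B)
= 0.22 / 0.4
= 0.55

0.55


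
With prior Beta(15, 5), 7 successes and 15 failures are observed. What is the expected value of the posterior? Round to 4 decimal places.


Posterior = Beta(22, 20)
E[theta] = alpha/(alpha+beta)
= 22/42 = 0.5238

0.5238


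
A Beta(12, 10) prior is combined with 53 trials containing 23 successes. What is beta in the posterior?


In conjugate updating:
beta_posterior = beta_prior + (n - k)
= 10 + (53 - 23)
= 10 + 30 = 40

40


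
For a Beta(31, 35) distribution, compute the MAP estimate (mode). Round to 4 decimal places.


MAP = mode = (a-1)/(a+b-2)
= (31-1)/(31+35-2)
= 30/64 = 0.4688

0.4688


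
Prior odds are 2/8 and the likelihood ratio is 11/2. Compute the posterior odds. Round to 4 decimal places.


Posterior odds = prior odds * likelihood ratio
= (2/8) * (11/2)
= 22 / 16
= 1.375

1.375


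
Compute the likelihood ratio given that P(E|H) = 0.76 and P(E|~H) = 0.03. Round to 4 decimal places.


LR = P(E|H) / P(E|~H)
= 0.76 / 0.03 = 25.3333

25.3333


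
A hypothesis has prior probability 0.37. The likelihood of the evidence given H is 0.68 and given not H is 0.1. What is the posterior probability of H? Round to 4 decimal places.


Using Bayes' theorem:
P(E) = 0.37 * 0.68 + 0.63 * 0.1
P(E) = 0.3146
P(H|E) = (0.37 * 0.68) / 0.3146 = 0.7997

0.7997


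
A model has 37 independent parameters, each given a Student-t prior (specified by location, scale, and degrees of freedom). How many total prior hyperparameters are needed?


Each Student-t prior needs 3 hyperparameters (location, scale, and degrees of freedom).
Total = 3 * 37 = 111

111


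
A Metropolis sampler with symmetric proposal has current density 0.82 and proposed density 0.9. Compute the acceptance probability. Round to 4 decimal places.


For symmetric proposals, acceptance = min(1, pi(x*)/pi(x))
= min(1, 0.9/0.82)
= min(1, 1.0976) = 1.0

1.0


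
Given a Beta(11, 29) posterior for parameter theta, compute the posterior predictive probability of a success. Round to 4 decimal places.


For a Beta-Bernoulli model, the predictive probability is the mean:
P(success) = 11/(11+29) = 11/40 = 0.275

0.275


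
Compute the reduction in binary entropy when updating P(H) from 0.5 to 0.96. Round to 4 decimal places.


H_before = -p*log2(p) - (1-p)*log2(1-p) for p=0.5: 1.0
H_after for p=0.96: 0.2423
Reduction = 1.0 - 0.2423 = 0.7577

0.7577


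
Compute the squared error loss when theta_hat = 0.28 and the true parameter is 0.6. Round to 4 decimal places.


L = (theta_hat - theta_true)^2
= (0.28 - 0.6)^2
= -0.32^2 = 0.1024

0.1024


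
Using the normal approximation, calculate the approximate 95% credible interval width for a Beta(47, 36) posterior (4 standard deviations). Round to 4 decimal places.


Var(Beta) = 47*36/(83^2 * 84) = 0.0029
SD = 0.0541
Width ~ 4*SD = 0.2163

0.2163


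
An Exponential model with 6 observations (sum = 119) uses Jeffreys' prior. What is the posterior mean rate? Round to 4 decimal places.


Posterior Gamma(6, 119)
E[lambda] = 6/119 = 0.0504

0.0504


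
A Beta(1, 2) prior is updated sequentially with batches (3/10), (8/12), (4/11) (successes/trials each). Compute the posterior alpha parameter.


Sequential conjugate updating is equivalent to a single batch update.
Total successes across all batches = 15
alpha_posterior = alpha_prior + total_successes = 1 + 15
= 16

16


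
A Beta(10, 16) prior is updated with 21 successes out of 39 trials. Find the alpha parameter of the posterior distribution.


In the Beta-Binomial conjugate update:
alpha_post = alpha_prior + successes
= 10 + 21
= 31

31


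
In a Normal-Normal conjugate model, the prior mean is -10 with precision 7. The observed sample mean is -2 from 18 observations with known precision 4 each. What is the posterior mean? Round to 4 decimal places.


Posterior precision = tau0 + n*tau = 7 + 18*4 = 79
Posterior mean = (tau0*mu0 + n*tau*xbar) / posterior_precision
= (7*-10 + 18*4*-2) / 79
= -214 / 79 = -2.7089

-2.7089


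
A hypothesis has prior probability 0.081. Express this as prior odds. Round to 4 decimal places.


Odds = P(H) / P(not H) = 0.081 / 0.919
= 0.0881

0.0881


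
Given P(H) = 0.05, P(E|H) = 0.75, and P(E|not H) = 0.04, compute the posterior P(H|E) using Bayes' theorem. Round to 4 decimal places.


By Bayes' theorem: P(H|E) = P(E|H)*P(H) / P(E)
P(E) = P(E|H)*P(H) + P(E|not H)*P(not H)
P(E) = 0.75*0.05 + 0.04*0.95 = 0.0755
P(H|E) = 0.75*0.05 / 0.0755 = 0.4967

0.4967


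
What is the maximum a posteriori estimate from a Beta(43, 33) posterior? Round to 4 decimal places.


The MAP estimate equals the mode of the distribution.
Mode of Beta(a,b) = (a-1)/(a+b-2)
= 42/74
= 0.5676

0.5676


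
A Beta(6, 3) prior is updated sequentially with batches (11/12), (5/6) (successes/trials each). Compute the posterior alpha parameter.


Sequential conjugate updating is equivalent to a single batch update.
Total successes across all batches = 16
alpha_posterior = alpha_prior + total_successes = 6 + 16
= 22

22


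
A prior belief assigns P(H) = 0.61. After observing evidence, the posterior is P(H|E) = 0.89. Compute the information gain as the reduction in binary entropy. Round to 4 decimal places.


H(prior) = -0.61*log2(0.61) - 0.39*log2(0.39)
= 0.9648
H(post) = -0.89*log2(0.89) - 0.11*log2(0.11)
= 0.4999
IG = 0.9648 - 0.4999 = 0.4649

0.4649


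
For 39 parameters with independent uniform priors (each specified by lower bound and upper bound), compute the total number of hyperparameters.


A uniform prior has 2 hyperparameters per parameter.
Total = 39 * 2 = 78

78


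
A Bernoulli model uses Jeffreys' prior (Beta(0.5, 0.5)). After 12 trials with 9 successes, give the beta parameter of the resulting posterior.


Posterior = Beta(prior_alpha + successes, prior_beta + failures)
= Beta(0.5 + 9, 0.5 + 3)
Posterior beta = 0.5 + (n - k) = 0.5 + 3 = 3.5

3.5


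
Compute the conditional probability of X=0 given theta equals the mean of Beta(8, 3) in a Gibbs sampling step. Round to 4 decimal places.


Mean of Beta(8, 3) = 0.7273
P(X=0 | theta=0.7273) = 0.2727

0.2727


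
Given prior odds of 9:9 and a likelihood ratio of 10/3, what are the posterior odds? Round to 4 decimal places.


Posterior odds = prior odds * LR
Prior odds = 9/9 = 1.0
LR = 10/3 = 3.3333
Posterior odds = 1.0 * 3.3333 = 3.3333

3.3333


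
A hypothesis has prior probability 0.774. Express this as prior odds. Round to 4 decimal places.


Odds = P(H) / P(not H) = 0.774 / 0.226
= 3.4248

3.4248


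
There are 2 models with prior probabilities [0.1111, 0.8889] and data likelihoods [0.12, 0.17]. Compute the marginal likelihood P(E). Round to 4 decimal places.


P(E) = sum over models of P(M_i) * P(E|M_i)
= 0.1111*0.12 + 0.8889*0.17
= 0.1644

0.1644


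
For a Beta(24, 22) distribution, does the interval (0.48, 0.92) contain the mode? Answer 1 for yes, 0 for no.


Mode of Beta(a,b) = (a-1)/(a+b-2)
= (24-1)/(24+22-2) = 0.5227
Check: 0.48 <= 0.5227 <= 0.92?
Result: 1

1


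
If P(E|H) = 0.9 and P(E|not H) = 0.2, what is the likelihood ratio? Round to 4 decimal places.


Likelihood ratio = P(E|H) / P(E|not H)
= 0.9 / 0.2
= 4.5

4.5


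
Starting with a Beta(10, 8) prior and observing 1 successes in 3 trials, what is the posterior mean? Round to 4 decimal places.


Posterior parameters: alpha = 10 + 1 = 11
beta = 8 + 2 = 10
Posterior mean = alpha / (alpha + beta) = 11 / 21
= 0.5238

0.5238


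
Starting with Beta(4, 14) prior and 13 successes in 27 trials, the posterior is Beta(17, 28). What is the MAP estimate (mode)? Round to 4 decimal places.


The mode of Beta(a, b) when a > 1 and b > 1 is (a-1)/(a+b-2)
= (17 - 1) / (17 + 28 - 2)
= 16 / 43
= 0.3721

0.3721


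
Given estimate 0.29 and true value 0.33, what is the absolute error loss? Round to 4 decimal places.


Absolute error = |estimate - true|
= |-0.04| = 0.04

0.04


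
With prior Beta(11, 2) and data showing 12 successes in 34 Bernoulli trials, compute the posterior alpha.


Conjugate update: alpha_posterior = alpha_prior + k
= 11 + 12 = 23

23


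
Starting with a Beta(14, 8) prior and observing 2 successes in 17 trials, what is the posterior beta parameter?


Posterior beta = prior beta + failures
Failures = 17 - 2 = 15
beta_post = 8 + 15 = 23

23
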